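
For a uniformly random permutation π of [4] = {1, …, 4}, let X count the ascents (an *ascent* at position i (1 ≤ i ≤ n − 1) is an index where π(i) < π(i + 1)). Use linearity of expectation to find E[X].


Write X = Σ X_I over i = 1, …, 3, with X_I the indicator of one ascent.
There are 3 indicators.
For each fixed i, the pair (π(i), π(i+1)) is a uniformly random ordered pair of distinct values from {1, …, 4}; by symmetry P[π(i) < π(i+1)] = 1/2.
By linearity: E[X] = 3 · (1/2) = (4 − 1) · (1/2) = 3/2 ≈ 1.500000.

E[X] = 3/2 = 1.500000.


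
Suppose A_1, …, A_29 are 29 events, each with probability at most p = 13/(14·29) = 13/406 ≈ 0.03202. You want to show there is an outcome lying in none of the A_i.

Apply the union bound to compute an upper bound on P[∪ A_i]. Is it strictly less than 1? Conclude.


Union bound: P[∪_{i=1}^{29} A_i] ≤ Σ_i P[A_i] ≤ 29·p = 29·(13/406) = 13/14.
Numerically: 13/14 ≈ 0.92857.
Is 13/14 < 1? YES.
Since P[∪ A_i] ≤ 13/14 < 1, the complement has P[∩ A_i^c] ≥ 1 − 13/14 = 1/14 > 0, so some outcome avoids every A_i.

29·p = 13/14 ≈ 0.92857; existence CERTIFIED by the union bound.


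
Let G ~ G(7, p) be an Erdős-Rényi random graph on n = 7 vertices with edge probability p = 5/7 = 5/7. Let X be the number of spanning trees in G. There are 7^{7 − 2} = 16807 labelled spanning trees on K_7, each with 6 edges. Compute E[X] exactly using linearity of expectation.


K_7 has 7^{7 − 2} = 16807 labelled spanning trees.
For each such spanning tree H, let X_H = 1 if all 6 edges of H are present in G. Then P[X_H = 1] = p^{6} = (5/7)^{6} = 15625/117649.
By linearity: E[X] = Σ_H E[X_H] = 16807 · p^{6} = 16807 · 15625/117649 = 15625/7.
Numerically: E[X] ≈ 2.23e+03.

E[X] = 16807 · (5/7)^{6} = 15625/7 ≈ 2.23e+03.


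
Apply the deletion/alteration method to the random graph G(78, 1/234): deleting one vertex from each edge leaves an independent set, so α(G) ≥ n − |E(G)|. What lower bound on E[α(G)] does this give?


E[|E(G)|] = C(78, 2)·p = 3003 · (1/234) = 77/6.
E[α(G)] ≥ n − E[|E(G)|] = 78 − 77/6 = 391/6.
Numerically: ≈ 65.1667.
(This is only a lower bound; the true E[α(G)] may be larger.)

E[α(G)] ≥ 391/6 ≈ 65.1667.


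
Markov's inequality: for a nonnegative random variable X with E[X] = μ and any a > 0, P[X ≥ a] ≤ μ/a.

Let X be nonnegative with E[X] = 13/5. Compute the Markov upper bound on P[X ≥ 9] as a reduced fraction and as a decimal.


μ = E[X] = 13/5, a = 9.
Markov: P[X ≥ 9] ≤ μ/a = (13/5)/9 = 13/45.
Numerically: ≈ 0.28889.
(Since a = 9 > μ = 2.60000, the bound 13/45 is < 1 and informative.)

P[X ≥ 9] ≤ 13/45 ≈ 0.28889.


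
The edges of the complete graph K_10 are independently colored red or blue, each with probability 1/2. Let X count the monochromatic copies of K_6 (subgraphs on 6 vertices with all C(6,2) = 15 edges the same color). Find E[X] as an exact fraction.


Let X = Σ_S X_S over the C(10, 6) = 210 subsets S of size 6, where X_S = 1 if the K_6 on S is monochromatic.
For a fixed S, the K_6 on S has C(6, 2) = 15 edges. P[all 15 edges red] = (1/2)^15, and likewise for blue, so P[monochromatic] = 2·(1/2)^15 = 2^{1 − 15} = 1/16384.
By linearity: E[X] = C(10, 6) · 2^{1 − 15} = 210 · 1/16384 = 105/8192.
Numerically: E[X] ≈ 0.013.

E[X] = C(10,6)·2^(1−C(6,2)) = 105/8192 ≈ 0.013.


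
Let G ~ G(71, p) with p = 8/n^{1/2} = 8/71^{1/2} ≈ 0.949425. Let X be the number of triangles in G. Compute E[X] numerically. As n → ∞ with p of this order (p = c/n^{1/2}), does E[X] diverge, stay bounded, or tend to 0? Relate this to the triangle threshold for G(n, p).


Number of potential triangles: C(71, 3) = 57155.
Each occurs with probability p³ ≈ (0.949425)³ ≈ 8.55820013e-01.
By linearity: E[X] = C(71, 3)·p³ ≈ 57155 · 8.55820013e-01 ≈ 48914.392824.
Since α = 1/2 < 1, p = c/n^{1/2} ≫ 1/n is above the triangle threshold p ~ 1/n. Asymptotically E[X] ~ (c³/6)·n^{3(1−α)} = (8³/6)·n^{1.5} → ∞; triangles are abundant w.h.p.

E[X] ≈ 48914.392824; in regime p = Θ(1/n^{1/2}) E[X] diverges (above the triangle threshold p ~ 1/n).


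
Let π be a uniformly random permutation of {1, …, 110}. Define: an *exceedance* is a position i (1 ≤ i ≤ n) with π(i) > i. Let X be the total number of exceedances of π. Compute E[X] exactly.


Write X = Σ_{i=1}^{110} X_i, where X_i = 1_{π(i) > i}.
For each fixed i, π(i) is uniform over {1, …, 110} (marginal of a uniform permutation), so P[π(i) > i] = (n − i)/n. Summing: Σ_{i=1}^{110} (n − i)/n = (0 + 1 + … + 109)/110 = 110(110 − 1)/(2·110) = (110 − 1)/2.
Hence E[X] = Σ_{i=1}^{110} (110 − i)/110 = 109/2 ≈ 54.50000.

E[X] = 109/2 = 54.50000.


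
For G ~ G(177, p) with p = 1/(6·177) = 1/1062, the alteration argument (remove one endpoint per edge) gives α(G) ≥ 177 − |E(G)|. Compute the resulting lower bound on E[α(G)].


E[|E(G)|] = C(177, 2)·p = 15576 · (1/1062) = 44/3.
E[α(G)] ≥ n − E[|E(G)|] = 177 − 44/3 = 487/3.
Numerically: ≈ 162.3333.
(This is only a lower bound; the true E[α(G)] may be larger.)

E[α(G)] ≥ 487/3 ≈ 162.3333.


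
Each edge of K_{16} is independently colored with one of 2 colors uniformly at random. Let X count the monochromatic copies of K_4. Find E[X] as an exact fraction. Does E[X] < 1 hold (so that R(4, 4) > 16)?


E[X] = C(16, 4) · 2^{1 − 6} = 1820 · 2^{−5} = 1820/32.
As a reduced fraction: E[X] = 455/8 ≈ 56.8750000.
Is E[X] < 1? NO.
Since E[X] ≥ 1, the first-moment bound is inconclusive at n = 16; it does NOT by itself certify R(4, 4) > 16.

E[X] = 455/8 ≈ 56.8750000; E[X] ≥ 1; first-moment method inconclusive here.


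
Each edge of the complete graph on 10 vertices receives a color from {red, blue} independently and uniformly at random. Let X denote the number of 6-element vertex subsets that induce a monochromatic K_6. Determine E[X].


Let X = Σ_S X_S over the C(10, 6) = 210 subsets S of size 6, where X_S = 1 if the K_6 on S is monochromatic.
For a fixed S, the K_6 on S has C(6, 2) = 15 edges. P[all 15 edges red] = (1/2)^15, and likewise for blue, so P[monochromatic] = 2·(1/2)^15 = 2^{1 − 15} = 1/16384.
By linearity: E[X] = C(10, 6) · 2^{1 − 15} = 210 · 1/16384 = 105/8192.
Numerically: E[X] ≈ 0.013.

E[X] = C(10,6)·2^(1−C(6,2)) = 105/8192 ≈ 0.013.


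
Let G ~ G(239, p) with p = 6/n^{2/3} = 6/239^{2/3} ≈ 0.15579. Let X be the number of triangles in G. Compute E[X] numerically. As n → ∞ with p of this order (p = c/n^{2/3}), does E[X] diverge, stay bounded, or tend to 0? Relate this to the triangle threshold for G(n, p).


Number of potential triangles: C(239, 3) = 2246839.
Each occurs with probability p³ ≈ (0.15579)³ ≈ 3.7814464e-03.
By linearity: E[X] = C(239, 3)·p³ ≈ 2246839 · 3.7814464e-03 ≈ 8496.30126.
Since α = 2/3 < 1, p = c/n^{2/3} ≫ 1/n is above the triangle threshold p ~ 1/n. Asymptotically E[X] ~ (c³/6)·n^{3(1−α)} = (6³/6)·n^{1} → ∞; triangles are abundant w.h.p.

E[X] ≈ 8496.30126; in regime p = Θ(1/n^{2/3}) E[X] diverges (above the triangle threshold p ~ 1/n).


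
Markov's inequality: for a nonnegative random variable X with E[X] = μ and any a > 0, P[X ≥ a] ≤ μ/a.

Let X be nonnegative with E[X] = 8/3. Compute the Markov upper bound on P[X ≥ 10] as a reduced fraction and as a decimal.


μ = E[X] = 8/3, a = 10.
Markov: P[X ≥ 10] ≤ μ/a = (8/3)/10 = 4/15.
Numerically: ≈ 0.2667.
(Since a = 10 > μ = 2.6667, the bound 4/15 is < 1 and informative.)

P[X ≥ 10] ≤ 4/15 ≈ 0.2667.


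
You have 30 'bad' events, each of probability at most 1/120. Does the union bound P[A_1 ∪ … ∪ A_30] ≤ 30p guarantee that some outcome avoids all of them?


Union bound: P[∪_{i=1}^{30} A_i] ≤ Σ_i P[A_i] ≤ 30·p = 30·(1/120) = 1/4.
Numerically: 1/4 ≈ 0.250000.
Is 1/4 < 1? YES.
Since P[∪ A_i] ≤ 1/4 < 1, the complement has P[∩ A_i^c] ≥ 1 − 1/4 = 3/4 > 0, so some outcome avoids every A_i.

30·p = 1/4 ≈ 0.250000; existence CERTIFIED by the union bound.


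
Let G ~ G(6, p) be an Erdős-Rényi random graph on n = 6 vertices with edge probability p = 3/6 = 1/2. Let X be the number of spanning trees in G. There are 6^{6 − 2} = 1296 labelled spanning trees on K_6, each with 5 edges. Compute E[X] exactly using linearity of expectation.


K_6 has 6^{6 − 2} = 1296 labelled spanning trees.
For each such spanning tree H, let X_H = 1 if all 5 edges of H are present in G. Then P[X_H = 1] = p^{5} = (1/2)^{5} = 1/32.
By linearity: E[X] = Σ_H E[X_H] = 1296 · p^{5} = 1296 · 1/32 = 81/2.
Numerically: E[X] ≈ 40.5.

E[X] = 1296 · (1/2)^{5} = 81/2 ≈ 40.5.


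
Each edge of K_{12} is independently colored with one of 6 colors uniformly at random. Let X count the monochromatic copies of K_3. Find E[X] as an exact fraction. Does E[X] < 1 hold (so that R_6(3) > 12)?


E[X] = C(12, 3) · 6^{1 − 3} = 220 · 6^{−2} = 220/36.
As a reduced fraction: E[X] = 55/9 ≈ 6.1111.
Is E[X] < 1? NO.
Since E[X] ≥ 1, the first-moment bound is inconclusive at n = 12; it does NOT by itself certify R_6(3) > 12.

E[X] = 55/9 ≈ 6.1111; E[X] ≥ 1; first-moment method inconclusive here.


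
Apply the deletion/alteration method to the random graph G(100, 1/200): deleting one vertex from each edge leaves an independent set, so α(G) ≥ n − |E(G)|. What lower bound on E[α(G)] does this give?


E[|E(G)|] = C(100, 2)·p = 4950 · (1/200) = 99/4.
E[α(G)] ≥ n − E[|E(G)|] = 100 − 99/4 = 301/4.
Numerically: ≈ 75.250.
(This is only a lower bound; the true E[α(G)] may be larger.)

E[α(G)] ≥ 301/4 ≈ 75.250.


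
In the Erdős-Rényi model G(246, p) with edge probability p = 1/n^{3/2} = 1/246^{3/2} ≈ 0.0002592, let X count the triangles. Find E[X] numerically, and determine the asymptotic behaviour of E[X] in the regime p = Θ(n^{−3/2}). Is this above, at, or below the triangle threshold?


Number of potential triangles: C(246, 3) = 2450980.
Each occurs with probability p³ ≈ (0.0002592)³ ≈ 1.740973e-11.
By linearity: E[X] = C(246, 3)·p³ ≈ 2450980 · 1.740973e-11 ≈ 0.0000.
Since α = 3/2 > 1, p = c/n^{3/2} = o(1/n) is below the triangle threshold p ~ 1/n. Asymptotically E[X] ~ (c³/6)·n^{3(1−α)} = (1³/6)·n^{-1.5} → 0, so by Markov's inequality G has no triangles w.h.p.

E[X] ≈ 0.0000; in regime p = Θ(1/n^{3/2}) E[X] tends to 0 (below the triangle threshold p ~ 1/n).


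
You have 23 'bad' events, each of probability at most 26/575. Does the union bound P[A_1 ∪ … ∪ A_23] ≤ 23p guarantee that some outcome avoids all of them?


Union bound: P[∪_{i=1}^{23} A_i] ≤ Σ_i P[A_i] ≤ 23·p = 23·(26/575) = 26/25.
Numerically: 26/25 ≈ 1.0400.
Is 26/25 < 1? NO.
Since the bound 26/25 is ≥ 1, the union bound is uninformative here; it does NOT by itself certify existence.

23·p = 26/25 ≈ 1.0400; existence NOT certified by the union bound.


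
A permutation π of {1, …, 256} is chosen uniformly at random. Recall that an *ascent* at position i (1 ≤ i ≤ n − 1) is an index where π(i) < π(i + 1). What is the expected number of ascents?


Write X = Σ X_I over i = 1, …, 255, with X_I the indicator of one ascent.
There are 255 indicators.
For each fixed i, the pair (π(i), π(i+1)) is a uniformly random ordered pair of distinct values from {1, …, 256}; by symmetry P[π(i) < π(i+1)] = 1/2.
By linearity: E[X] = 255 · (1/2) = (256 − 1) · (1/2) = 255/2 ≈ 127.5000.

E[X] = 255/2 = 127.5000.


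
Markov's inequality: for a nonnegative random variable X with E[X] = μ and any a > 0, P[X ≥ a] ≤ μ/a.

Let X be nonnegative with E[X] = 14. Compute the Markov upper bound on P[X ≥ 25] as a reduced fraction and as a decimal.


μ = E[X] = 14, a = 25.
Markov: P[X ≥ 25] ≤ μ/a = (14)/25 = 14/25.
Numerically: ≈ 0.560000.
(Since a = 25 > μ = 14.000000, the bound 14/25 is < 1 and informative.)

P[X ≥ 25] ≤ 14/25 ≈ 0.560000.


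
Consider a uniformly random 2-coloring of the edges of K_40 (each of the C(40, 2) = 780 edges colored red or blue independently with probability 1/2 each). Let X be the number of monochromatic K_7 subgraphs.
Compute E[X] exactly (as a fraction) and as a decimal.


Let X = Σ_S X_S over the C(40, 7) = 18643560 subsets S of size 7, where X_S = 1 if the K_7 on S is monochromatic.
For a fixed S, the K_7 on S has C(7, 2) = 21 edges. P[all 21 edges red] = (1/2)^21, and likewise for blue, so P[monochromatic] = 2·(1/2)^21 = 2^{1 − 21} = 1/1048576.
By linearity of expectation: E[X] = C(40, 7) · 2^{1 − 21} = 18643560 · 1/1048576 = 2330445/131072.
Numerically: E[X] ≈ 17.7799.

E[X] = C(40,7)·2^(1−C(7,2)) = 2330445/131072 ≈ 17.7799.


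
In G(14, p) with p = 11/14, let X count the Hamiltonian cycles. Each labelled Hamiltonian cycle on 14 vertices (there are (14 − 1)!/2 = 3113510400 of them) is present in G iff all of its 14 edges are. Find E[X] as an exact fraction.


K_14 has (14 − 1)!/2 = 3113510400 labelled Hamiltonian cycles.
For each such Hamiltonian cycle H, let X_H = 1 if all 14 edges of H are present in G. Then P[X_H = 1] = p^{14} = (11/14)^{14} = 379749833583241/11112006825558016.
Summing the indicators: E[X] = Σ_H E[X_H] = 3113510400 · p^{14} = 3113510400 · 379749833583241/11112006825558016 = 329898174179601037725/3100448333024.
Numerically: E[X] ≈ 1.06403e+08.

E[X] = 3113510400 · (11/14)^{14} = 329898174179601037725/3100448333024 ≈ 1.06403e+08.


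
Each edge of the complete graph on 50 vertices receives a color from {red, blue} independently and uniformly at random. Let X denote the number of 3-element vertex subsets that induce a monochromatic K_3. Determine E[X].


Let X = Σ_S X_S over the C(50, 3) = 19600 subsets S of size 3, where X_S = 1 if the K_3 on S is monochromatic.
For a fixed S, the K_3 on S has C(3, 2) = 3 edges. P[all 3 edges red] = (1/2)^3, and likewise for blue, so P[monochromatic] = 2·(1/2)^3 = 2^{1 − 3} = 1/4.
Summing: E[X] = C(50, 3) · 2^{1 − 3} = 19600 · 1/4 = 4900.
Numerically: E[X] ≈ 4900.00000.

E[X] = C(50,3)·2^(1−C(3,2)) = 4900 ≈ 4900.00000.


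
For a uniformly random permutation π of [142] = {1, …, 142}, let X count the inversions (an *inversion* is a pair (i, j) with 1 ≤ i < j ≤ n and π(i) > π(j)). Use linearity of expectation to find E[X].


Write X = Σ X_I over the C(142, 2) = 10011 pairs i < j, with X_I the indicator of one inversion.
There are 10011 indicators.
For each fixed pair i < j, the values π(i) and π(j) are two distinct elements of {1, …, 142} in uniformly random order; by symmetry P[π(i) > π(j)] = 1/2.
By linearity: E[X] = 10011 · (1/2) = C(142, 2) · (1/2) = 10011/2 = 10011/2 ≈ 5005.500.

E[X] = 10011/2 = 5005.500.


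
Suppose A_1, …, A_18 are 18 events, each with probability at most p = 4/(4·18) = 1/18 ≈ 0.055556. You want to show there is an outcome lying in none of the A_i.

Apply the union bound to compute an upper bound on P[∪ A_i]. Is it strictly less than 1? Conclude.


Union bound: P[∪_{i=1}^{18} A_i] ≤ Σ_i P[A_i] ≤ 18·p = 18·(1/18) = 1.
Numerically: 1 ≈ 1.000000.
Is 1 < 1? NO.
Since the bound 1 is ≥ 1, the union bound is uninformative here; it does NOT by itself certify existence.

18·p = 1 ≈ 1.000000; existence NOT certified by the union bound.


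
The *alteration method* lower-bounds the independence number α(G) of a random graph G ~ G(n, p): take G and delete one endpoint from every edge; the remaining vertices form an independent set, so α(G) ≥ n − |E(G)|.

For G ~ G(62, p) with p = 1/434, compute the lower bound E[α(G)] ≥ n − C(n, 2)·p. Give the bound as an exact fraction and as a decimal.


E[|E(G)|] = C(62, 2)·p = 1891 · (1/434) = 61/14.
E[α(G)] ≥ n − E[|E(G)|] = 62 − 61/14 = 807/14.
Numerically: ≈ 57.6429.
(This is only a lower bound; the true E[α(G)] may be larger.)

E[α(G)] ≥ 807/14 ≈ 57.6429.


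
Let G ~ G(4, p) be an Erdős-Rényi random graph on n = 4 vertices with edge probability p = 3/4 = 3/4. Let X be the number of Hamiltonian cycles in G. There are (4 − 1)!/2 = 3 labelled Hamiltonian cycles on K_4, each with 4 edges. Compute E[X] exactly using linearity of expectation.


K_4 has (4 − 1)!/2 = 3 labelled Hamiltonian cycles.
For each such Hamiltonian cycle H, let X_H = 1 if all 4 edges of H are present in G. Then P[X_H = 1] = p^{4} = (3/4)^{4} = 81/256.
By linearity: E[X] = Σ_H E[X_H] = 3 · p^{4} = 3 · 81/256 = 243/256.
Numerically: E[X] ≈ 0.9492.

E[X] = 3 · (3/4)^{4} = 243/256 ≈ 0.9492.


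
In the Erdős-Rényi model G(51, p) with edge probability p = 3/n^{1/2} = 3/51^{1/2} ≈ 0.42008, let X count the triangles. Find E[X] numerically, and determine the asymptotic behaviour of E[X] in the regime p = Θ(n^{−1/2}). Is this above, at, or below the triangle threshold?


Number of potential triangles: C(51, 3) = 20825.
Each occurs with probability p³ ≈ (0.42008)³ ≈ 7.4132475e-02.
By linearity: E[X] = C(51, 3)·p³ ≈ 20825 · 7.4132475e-02 ≈ 1543.80879.
Since α = 1/2 < 1, p = c/n^{1/2} ≫ 1/n is above the triangle threshold p ~ 1/n. Asymptotically E[X] ~ (c³/6)·n^{3(1−α)} = (3³/6)·n^{1.5} → ∞; triangles are abundant w.h.p.

E[X] ≈ 1543.80879; in regime p = Θ(1/n^{1/2}) E[X] diverges (above the triangle threshold p ~ 1/n).


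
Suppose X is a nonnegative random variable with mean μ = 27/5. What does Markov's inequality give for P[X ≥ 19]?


μ = E[X] = 27/5, a = 19.
Markov: P[X ≥ 19] ≤ μ/a = (27/5)/19 = 27/95.
Numerically: ≈ 0.284.
(Since a = 19 > μ = 5.400, the bound 27/95 is < 1 and informative.)

P[X ≥ 19] ≤ 27/95 ≈ 0.284.


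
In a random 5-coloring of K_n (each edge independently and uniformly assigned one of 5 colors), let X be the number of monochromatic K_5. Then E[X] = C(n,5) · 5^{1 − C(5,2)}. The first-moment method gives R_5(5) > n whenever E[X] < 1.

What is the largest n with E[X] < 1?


We need C(n, 5) · 5^{1 − 10} < 1, i.e. C(n, 5) < 5^{10 − 1} = 1953125.
Check values of n near the boundary:
  n = 45: C(45, 5) = 1221759; 1221759 < 1953125? YES
  n = 46: C(46, 5) = 1370754; 1370754 < 1953125? YES
  n = 47: C(47, 5) = 1533939; 1533939 < 1953125? YES
  n = 48: C(48, 5) = 1712304; 1712304 < 1953125? YES
  n = 49: C(49, 5) = 1906884; 1906884 < 1953125? YES
  n = 50: C(50, 5) = 2118760; 2118760 < 1953125? NO
  n = 51: C(51, 5) = 2349060; 2349060 < 1953125? NO
The largest n with C(n, 5) < 1953125 is n = 49 (where E[X] = 1906884/1953125 ≈ 0.9763). Hence R_5(5) > 49, i.e. R_5(5) ≥ 50.

Largest n = 49; hence R_5(5) > 49.


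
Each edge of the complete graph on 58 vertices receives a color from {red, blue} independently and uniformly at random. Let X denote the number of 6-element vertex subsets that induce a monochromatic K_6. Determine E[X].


Let X = Σ_S X_S over the C(58, 6) = 40475358 subsets S of size 6, where X_S = 1 if the K_6 on S is monochromatic.
For a fixed S, the K_6 on S has C(6, 2) = 15 edges. P[all 15 edges red] = (1/2)^15, and likewise for blue, so P[monochromatic] = 2·(1/2)^15 = 2^{1 − 15} = 1/16384.
Summing: E[X] = C(58, 6) · 2^{1 − 15} = 40475358 · 1/16384 = 20237679/8192.
Numerically: E[X] ≈ 2470.419800.

E[X] = C(58,6)·2^(1−C(6,2)) = 20237679/8192 ≈ 2470.419800.


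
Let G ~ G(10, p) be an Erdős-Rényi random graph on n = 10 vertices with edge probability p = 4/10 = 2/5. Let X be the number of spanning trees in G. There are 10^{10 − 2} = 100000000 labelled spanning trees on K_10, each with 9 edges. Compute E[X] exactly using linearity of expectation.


K_10 has 10^{10 − 2} = 100000000 labelled spanning trees.
For each such spanning tree H, let X_H = 1 if all 9 edges of H are present in G. Then P[X_H = 1] = p^{9} = (2/5)^{9} = 512/1953125.
Summing the indicators: E[X] = Σ_H E[X_H] = 100000000 · p^{9} = 100000000 · 512/1953125 = 131072/5.
Numerically: E[X] ≈ 26214.

E[X] = 100000000 · (2/5)^{9} = 131072/5 ≈ 26214.


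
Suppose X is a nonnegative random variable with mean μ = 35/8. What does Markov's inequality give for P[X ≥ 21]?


μ = E[X] = 35/8, a = 21.
Markov: P[X ≥ 21] ≤ μ/a = (35/8)/21 = 5/24.
Numerically: ≈ 0.2083.
(Since a = 21 > μ = 4.3750, the bound 5/24 is < 1 and informative.)

P[X ≥ 21] ≤ 5/24 ≈ 0.2083.


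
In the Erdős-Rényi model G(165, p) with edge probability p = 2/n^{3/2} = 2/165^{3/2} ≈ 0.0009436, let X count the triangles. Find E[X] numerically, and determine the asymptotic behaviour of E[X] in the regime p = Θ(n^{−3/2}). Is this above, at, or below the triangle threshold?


Number of potential triangles: C(165, 3) = 735130.
Each occurs with probability p³ ≈ (0.0009436)³ ≈ 8.402572e-10.
By linearity: E[X] = C(165, 3)·p³ ≈ 735130 · 8.402572e-10 ≈ 0.0006.
Since α = 3/2 > 1, p = c/n^{3/2} = o(1/n) is below the triangle threshold p ~ 1/n. Asymptotically E[X] ~ (c³/6)·n^{3(1−α)} = (2³/6)·n^{-1.5} → 0, so by Markov's inequality G has no triangles w.h.p.

E[X] ≈ 0.0006; in regime p = Θ(1/n^{3/2}) E[X] tends to 0 (below the triangle threshold p ~ 1/n).


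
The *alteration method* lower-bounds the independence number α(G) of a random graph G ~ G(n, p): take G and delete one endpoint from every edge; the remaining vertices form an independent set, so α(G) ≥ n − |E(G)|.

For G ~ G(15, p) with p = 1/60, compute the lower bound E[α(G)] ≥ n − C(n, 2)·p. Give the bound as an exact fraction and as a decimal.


E[|E(G)|] = C(15, 2)·p = 105 · (1/60) = 7/4.
E[α(G)] ≥ n − E[|E(G)|] = 15 − 7/4 = 53/4.
Numerically: ≈ 13.25000.
(This is only a lower bound; the true E[α(G)] may be larger.)

E[α(G)] ≥ 53/4 ≈ 13.25000.


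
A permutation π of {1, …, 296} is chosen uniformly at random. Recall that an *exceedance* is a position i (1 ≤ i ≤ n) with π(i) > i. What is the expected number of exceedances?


Write X = Σ_{i=1}^{296} X_i, where X_i = 1_{π(i) > i}.
For each fixed i, π(i) is uniform over {1, …, 296} (marginal of a uniform permutation), so P[π(i) > i] = (n − i)/n. Summing: Σ_{i=1}^{296} (n − i)/n = (0 + 1 + … + 295)/296 = 296(296 − 1)/(2·296) = (296 − 1)/2.
Hence E[X] = Σ_{i=1}^{296} (296 − i)/296 = 295/2 ≈ 147.500000.

E[X] = 295/2 = 147.500000.


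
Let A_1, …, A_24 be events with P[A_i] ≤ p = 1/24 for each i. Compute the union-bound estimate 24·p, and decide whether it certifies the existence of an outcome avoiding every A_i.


Union bound: P[∪_{i=1}^{24} A_i] ≤ Σ_i P[A_i] ≤ 24·p = 24·(1/24) = 1.
Numerically: 1 ≈ 1.0000000.
Is 1 < 1? NO.
Since the bound 1 is ≥ 1, the union bound is uninformative here; it does NOT by itself certify existence.

24·p = 1 ≈ 1.0000000; existence NOT certified by the union bound.


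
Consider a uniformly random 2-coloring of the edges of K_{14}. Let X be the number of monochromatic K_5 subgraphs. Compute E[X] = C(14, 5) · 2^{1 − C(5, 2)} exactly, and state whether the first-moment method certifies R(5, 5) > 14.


E[X] = C(14, 5) · 2^{1 − 10} = 2002 · 2^{−9} = 2002/512.
As a reduced fraction: E[X] = 1001/256 ≈ 3.9101562.
Is E[X] < 1? NO.
Since E[X] ≥ 1, the first-moment bound is inconclusive at n = 14; it does NOT by itself certify R(5, 5) > 14.

E[X] = 1001/256 ≈ 3.9101562; E[X] ≥ 1; first-moment method inconclusive here.


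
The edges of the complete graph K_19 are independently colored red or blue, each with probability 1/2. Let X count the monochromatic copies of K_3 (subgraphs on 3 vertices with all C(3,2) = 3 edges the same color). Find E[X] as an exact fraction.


Let X = Σ_S X_S over the C(19, 3) = 969 subsets S of size 3, where X_S = 1 if the K_3 on S is monochromatic.
For a fixed S, the K_3 on S has C(3, 2) = 3 edges. P[all 3 edges red] = (1/2)^3, and likewise for blue, so P[monochromatic] = 2·(1/2)^3 = 2^{1 − 3} = 1/4.
By linearity of expectation: E[X] = C(19, 3) · 2^{1 − 3} = 969 · 1/4 = 969/4.
Numerically: E[X] ≈ 242.25000.

E[X] = C(19,3)·2^(1−C(3,2)) = 969/4 ≈ 242.25000.


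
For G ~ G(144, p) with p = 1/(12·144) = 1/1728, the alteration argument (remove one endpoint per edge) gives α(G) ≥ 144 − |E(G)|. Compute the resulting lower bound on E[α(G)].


E[|E(G)|] = C(144, 2)·p = 10296 · (1/1728) = 143/24.
E[α(G)] ≥ n − E[|E(G)|] = 144 − 143/24 = 3313/24.
Numerically: ≈ 138.041667.
(This is only a lower bound; the true E[α(G)] may be larger.)

E[α(G)] ≥ 3313/24 ≈ 138.041667.


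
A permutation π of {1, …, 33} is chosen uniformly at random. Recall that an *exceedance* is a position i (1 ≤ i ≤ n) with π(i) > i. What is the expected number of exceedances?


Write X = Σ_{i=1}^{33} X_i, where X_i = 1_{π(i) > i}.
For each fixed i, π(i) is uniform over {1, …, 33} (marginal of a uniform permutation), so P[π(i) > i] = (n − i)/n. Summing: Σ_{i=1}^{33} (n − i)/n = (0 + 1 + … + 32)/33 = 33(33 − 1)/(2·33) = (33 − 1)/2.
Hence E[X] = Σ_{i=1}^{33} (33 − i)/33 = 16 ≈ 16.000.

E[X] = 16 = 16.000.


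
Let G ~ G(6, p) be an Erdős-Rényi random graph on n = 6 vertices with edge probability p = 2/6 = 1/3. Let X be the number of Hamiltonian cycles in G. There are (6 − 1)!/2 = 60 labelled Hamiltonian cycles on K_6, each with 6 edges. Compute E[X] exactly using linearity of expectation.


K_6 has (6 − 1)!/2 = 60 labelled Hamiltonian cycles.
For each such Hamiltonian cycle H, let X_H = 1 if all 6 edges of H are present in G. Then P[X_H = 1] = p^{6} = (1/3)^{6} = 1/729.
By linearity: E[X] = Σ_H E[X_H] = 60 · p^{6} = 60 · 1/729 = 20/243.
Numerically: E[X] ≈ 0.0823.

E[X] = 60 · (1/3)^{6} = 20/243 ≈ 0.0823.


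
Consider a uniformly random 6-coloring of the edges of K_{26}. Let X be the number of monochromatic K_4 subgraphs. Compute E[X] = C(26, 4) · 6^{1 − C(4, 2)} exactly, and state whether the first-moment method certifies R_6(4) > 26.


E[X] = C(26, 4) · 6^{1 − 6} = 14950 · 6^{−5} = 14950/7776.
As a reduced fraction: E[X] = 7475/3888 ≈ 1.9226.
Is E[X] < 1? NO.
Since E[X] ≥ 1, the first-moment bound is inconclusive at n = 26; it does NOT by itself certify R_6(4) > 26.

E[X] = 7475/3888 ≈ 1.9226; E[X] ≥ 1; first-moment method inconclusive here.


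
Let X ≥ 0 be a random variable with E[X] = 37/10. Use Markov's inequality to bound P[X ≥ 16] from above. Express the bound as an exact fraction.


μ = E[X] = 37/10, a = 16.
Markov: P[X ≥ 16] ≤ μ/a = (37/10)/16 = 37/160.
Numerically: ≈ 0.23125.
(Since a = 16 > μ = 3.70000, the bound 37/160 is < 1 and informative.)

P[X ≥ 16] ≤ 37/160 ≈ 0.23125.


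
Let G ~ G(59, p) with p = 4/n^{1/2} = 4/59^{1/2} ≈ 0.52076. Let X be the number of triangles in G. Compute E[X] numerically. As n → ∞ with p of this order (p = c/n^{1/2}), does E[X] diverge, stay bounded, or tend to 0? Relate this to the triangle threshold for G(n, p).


Number of potential triangles: C(59, 3) = 32509.
Each occurs with probability p³ ≈ (0.52076)³ ≈ 1.4122187e-01.
By linearity: E[X] = C(59, 3)·p³ ≈ 32509 · 1.4122187e-01 ≈ 4590.98176.
Since α = 1/2 < 1, p = c/n^{1/2} ≫ 1/n is above the triangle threshold p ~ 1/n. Asymptotically E[X] ~ (c³/6)·n^{3(1−α)} = (4³/6)·n^{1.5} → ∞; triangles are abundant w.h.p.

E[X] ≈ 4590.98176; in regime p = Θ(1/n^{1/2}) E[X] diverges (above the triangle threshold p ~ 1/n).


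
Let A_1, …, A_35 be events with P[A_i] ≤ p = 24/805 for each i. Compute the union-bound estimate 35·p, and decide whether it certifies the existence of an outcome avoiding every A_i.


Union bound: P[∪_{i=1}^{35} A_i] ≤ Σ_i P[A_i] ≤ 35·p = 35·(24/805) = 24/23.
Numerically: 24/23 ≈ 1.04348.
Is 24/23 < 1? NO.
Since the bound 24/23 is ≥ 1, the union bound is uninformative here; it does NOT by itself certify existence.

35·p = 24/23 ≈ 1.04348; existence NOT certified by the union bound.


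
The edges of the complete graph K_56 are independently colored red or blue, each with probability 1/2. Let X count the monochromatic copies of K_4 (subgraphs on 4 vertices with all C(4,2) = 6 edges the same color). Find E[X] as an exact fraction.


Let X = Σ_S X_S over the C(56, 4) = 367290 subsets S of size 4, where X_S = 1 if the K_4 on S is monochromatic.
For a fixed S, the K_4 on S has C(4, 2) = 6 edges. P[all 6 edges red] = (1/2)^6, and likewise for blue, so P[monochromatic] = 2·(1/2)^6 = 2^{1 − 6} = 1/32.
By linearity of expectation: E[X] = C(56, 4) · 2^{1 − 6} = 367290 · 1/32 = 183645/16.
Numerically: E[X] ≈ 11477.812500.

E[X] = C(56,4)·2^(1−C(4,2)) = 183645/16 ≈ 11477.812500.


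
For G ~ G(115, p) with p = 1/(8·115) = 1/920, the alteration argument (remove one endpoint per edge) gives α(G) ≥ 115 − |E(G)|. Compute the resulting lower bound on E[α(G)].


E[|E(G)|] = C(115, 2)·p = 6555 · (1/920) = 57/8.
E[α(G)] ≥ n − E[|E(G)|] = 115 − 57/8 = 863/8.
Numerically: ≈ 107.875000.
(This is only a lower bound; the true E[α(G)] may be larger.)

E[α(G)] ≥ 863/8 ≈ 107.875000.


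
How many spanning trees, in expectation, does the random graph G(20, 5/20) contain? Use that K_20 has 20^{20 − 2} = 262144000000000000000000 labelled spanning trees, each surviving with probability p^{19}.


K_20 has 20^{20 − 2} = 262144000000000000000000 labelled spanning trees.
For each such spanning tree H, let X_H = 1 if all 19 edges of H are present in G. Then P[X_H = 1] = p^{19} = (1/4)^{19} = 1/274877906944.
By linearity: E[X] = Σ_H E[X_H] = 262144000000000000000000 · p^{19} = 262144000000000000000000 · 1/274877906944 = 3814697265625/4.
Numerically: E[X] ≈ 9.5367e+11.

E[X] = 262144000000000000000000 · (1/4)^{19} = 3814697265625/4 ≈ 9.5367e+11.


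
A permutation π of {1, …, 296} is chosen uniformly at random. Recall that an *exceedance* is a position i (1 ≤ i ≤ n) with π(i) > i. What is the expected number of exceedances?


Write X = Σ_{i=1}^{296} X_i, where X_i = 1_{π(i) > i}.
For each fixed i, π(i) is uniform over {1, …, 296} (marginal of a uniform permutation), so P[π(i) > i] = (n − i)/n. Summing: Σ_{i=1}^{296} (n − i)/n = (0 + 1 + … + 295)/296 = 296(296 − 1)/(2·296) = (296 − 1)/2.
Hence E[X] = Σ_{i=1}^{296} (296 − i)/296 = 295/2 ≈ 147.500.

E[X] = 295/2 = 147.500.


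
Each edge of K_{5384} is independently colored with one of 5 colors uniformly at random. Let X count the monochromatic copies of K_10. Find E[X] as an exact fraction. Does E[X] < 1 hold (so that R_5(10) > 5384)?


E[X] = C(5384, 10) · 5^{1 − 45} = 5593137120741932124090737609600 · 5^{−44} = 5593137120741932124090737609600/5684341886080801486968994140625.
As a reduced fraction: E[X] = 223725484829677284963629504384/227373675443232059478759765625 ≈ 0.9839551.
Is E[X] < 1? YES.
Since E[X] < 1, there exists a 5-coloring of K_{5384} with no monochromatic K_10; hence R_5(10) > 5384.

E[X] = 223725484829677284963629504384/227373675443232059478759765625 ≈ 0.9839551; E[X] < 1, so R_5(10) > 5384.


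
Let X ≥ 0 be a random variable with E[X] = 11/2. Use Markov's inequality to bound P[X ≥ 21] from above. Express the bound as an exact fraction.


μ = E[X] = 11/2, a = 21.
Markov: P[X ≥ 21] ≤ μ/a = (11/2)/21 = 11/42.
Numerically: ≈ 0.26190.
(Since a = 21 > μ = 5.50000, the bound 11/42 is < 1 and informative.)

P[X ≥ 21] ≤ 11/42 ≈ 0.26190.


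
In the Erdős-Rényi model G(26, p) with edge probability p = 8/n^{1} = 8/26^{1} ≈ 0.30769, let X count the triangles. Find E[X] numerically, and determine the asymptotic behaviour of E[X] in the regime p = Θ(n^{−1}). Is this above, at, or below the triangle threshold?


Number of potential triangles: C(26, 3) = 2600.
Each occurs with probability p³ ≈ (0.30769)³ ≈ 2.9130633e-02.
By linearity: E[X] = C(26, 3)·p³ ≈ 2600 · 2.9130633e-02 ≈ 75.73964.
Here α = 1, so p = 8/n is exactly at the triangle threshold p ~ 1/n. Asymptotically E[X] → c³/6 = 8³/6 = 256/3 ≈ 85.33333, a bounded constant. In this regime the triangle count is asymptotically Poisson(c³/6).

E[X] ≈ 75.73964; in regime p = Θ(1/n^{1}) E[X] stays bounded (at the triangle threshold p ~ 1/n).


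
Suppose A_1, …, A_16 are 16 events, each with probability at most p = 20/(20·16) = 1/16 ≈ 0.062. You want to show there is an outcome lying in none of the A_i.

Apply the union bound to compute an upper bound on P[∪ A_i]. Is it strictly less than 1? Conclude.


Union bound: P[∪_{i=1}^{16} A_i] ≤ Σ_i P[A_i] ≤ 16·p = 16·(1/16) = 1.
Numerically: 1 ≈ 1.000.
Is 1 < 1? NO.
Since the bound 1 is ≥ 1, the union bound is uninformative here; it does NOT by itself certify existence.

16·p = 1 ≈ 1.000; existence NOT certified by the union bound.


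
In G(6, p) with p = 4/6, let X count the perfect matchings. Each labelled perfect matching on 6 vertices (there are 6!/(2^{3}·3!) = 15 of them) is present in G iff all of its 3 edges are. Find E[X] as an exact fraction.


K_6 has 6!/(2^{3}·3!) = 15 labelled perfect matchings.
For each such perfect matching H, let X_H = 1 if all 3 edges of H are present in G. Then P[X_H = 1] = p^{3} = (2/3)^{3} = 8/27.
By linearity: E[X] = Σ_H E[X_H] = 15 · p^{3} = 15 · 8/27 = 40/9.
Numerically: E[X] ≈ 4.4444.

E[X] = 15 · (2/3)^{3} = 40/9 ≈ 4.4444.


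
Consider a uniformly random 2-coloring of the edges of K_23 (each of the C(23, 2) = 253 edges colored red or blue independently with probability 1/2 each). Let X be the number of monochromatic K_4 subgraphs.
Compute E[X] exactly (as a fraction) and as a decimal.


Let X = Σ_S X_S over the C(23, 4) = 8855 subsets S of size 4, where X_S = 1 if the K_4 on S is monochromatic.
For a fixed S, the K_4 on S has C(4, 2) = 6 edges. P[all 6 edges red] = (1/2)^6, and likewise for blue, so P[monochromatic] = 2·(1/2)^6 = 2^{1 − 6} = 1/32.
By linearity: E[X] = C(23, 4) · 2^{1 − 6} = 8855 · 1/32 = 8855/32.
Numerically: E[X] ≈ 276.718750.

E[X] = C(23,4)·2^(1−C(4,2)) = 8855/32 ≈ 276.718750.


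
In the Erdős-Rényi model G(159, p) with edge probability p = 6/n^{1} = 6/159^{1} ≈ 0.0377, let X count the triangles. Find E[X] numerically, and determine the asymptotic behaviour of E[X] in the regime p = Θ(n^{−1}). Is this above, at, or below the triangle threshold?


Number of potential triangles: C(159, 3) = 657359.
Each occurs with probability p³ ≈ (0.0377)³ ≈ 5.37356e-05.
By linearity: E[X] = C(159, 3)·p³ ≈ 657359 · 5.37356e-05 ≈ 35.324.
Here α = 1, so p = 6/n is exactly at the triangle threshold p ~ 1/n. Asymptotically E[X] → c³/6 = 6³/6 = 36 ≈ 36.000, a bounded constant. In this regime the triangle count is asymptotically Poisson(c³/6).

E[X] ≈ 35.324; in regime p = Θ(1/n^{1}) E[X] stays bounded (at the triangle threshold p ~ 1/n).


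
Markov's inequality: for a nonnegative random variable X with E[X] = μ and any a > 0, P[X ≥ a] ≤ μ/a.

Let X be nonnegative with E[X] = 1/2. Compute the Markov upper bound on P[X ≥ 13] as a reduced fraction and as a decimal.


μ = E[X] = 1/2, a = 13.
Markov: P[X ≥ 13] ≤ μ/a = (1/2)/13 = 1/26.
Numerically: ≈ 0.038462.
(Since a = 13 > μ = 0.500000, the bound 1/26 is < 1 and informative.)

P[X ≥ 13] ≤ 1/26 ≈ 0.038462.


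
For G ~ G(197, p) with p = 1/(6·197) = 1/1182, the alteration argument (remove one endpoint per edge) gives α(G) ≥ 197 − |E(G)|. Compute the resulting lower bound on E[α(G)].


E[|E(G)|] = C(197, 2)·p = 19306 · (1/1182) = 49/3.
E[α(G)] ≥ n − E[|E(G)|] = 197 − 49/3 = 542/3.
Numerically: ≈ 180.6667.
(This is only a lower bound; the true E[α(G)] may be larger.)

E[α(G)] ≥ 542/3 ≈ 180.6667.


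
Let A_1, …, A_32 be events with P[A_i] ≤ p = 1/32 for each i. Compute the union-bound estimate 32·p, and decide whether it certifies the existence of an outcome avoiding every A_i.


Union bound: P[∪_{i=1}^{32} A_i] ≤ Σ_i P[A_i] ≤ 32·p = 32·(1/32) = 1.
Numerically: 1 ≈ 1.00000.
Is 1 < 1? NO.
Since the bound 1 is ≥ 1, the union bound is uninformative here; it does NOT by itself certify existence.

32·p = 1 ≈ 1.00000; existence NOT certified by the union bound.


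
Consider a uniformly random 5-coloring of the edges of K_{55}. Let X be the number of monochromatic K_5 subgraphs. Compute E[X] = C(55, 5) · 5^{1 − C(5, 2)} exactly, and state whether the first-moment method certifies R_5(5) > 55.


E[X] = C(55, 5) · 5^{1 − 10} = 3478761 · 5^{−9} = 3478761/1953125.
As a reduced fraction: E[X] = 3478761/1953125 ≈ 1.781.
Is E[X] < 1? NO.
Since E[X] ≥ 1, the first-moment bound is inconclusive at n = 55; it does NOT by itself certify R_5(5) > 55.

E[X] = 3478761/1953125 ≈ 1.781; E[X] ≥ 1; first-moment method inconclusive here.


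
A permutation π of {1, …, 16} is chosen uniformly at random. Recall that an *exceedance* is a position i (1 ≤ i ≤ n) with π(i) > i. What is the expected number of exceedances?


Write X = Σ_{i=1}^{16} X_i, where X_i = 1_{π(i) > i}.
For each fixed i, π(i) is uniform over {1, …, 16} (marginal of a uniform permutation), so P[π(i) > i] = (n − i)/n. Summing: Σ_{i=1}^{16} (n − i)/n = (0 + 1 + … + 15)/16 = 16(16 − 1)/(2·16) = (16 − 1)/2.
Hence E[X] = Σ_{i=1}^{16} (16 − i)/16 = 15/2 ≈ 7.500000.

E[X] = 15/2 = 7.500000.


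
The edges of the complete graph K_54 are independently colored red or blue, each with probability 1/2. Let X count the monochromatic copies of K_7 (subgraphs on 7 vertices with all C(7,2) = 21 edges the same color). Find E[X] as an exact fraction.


Let X = Σ_S X_S over the C(54, 7) = 177100560 subsets S of size 7, where X_S = 1 if the K_7 on S is monochromatic.
For a fixed S, the K_7 on S has C(7, 2) = 21 edges. P[all 21 edges red] = (1/2)^21, and likewise for blue, so P[monochromatic] = 2·(1/2)^21 = 2^{1 − 21} = 1/1048576.
Summing: E[X] = C(54, 7) · 2^{1 − 21} = 177100560 · 1/1048576 = 11068785/65536.
Numerically: E[X] ≈ 168.896255.

E[X] = C(54,7)·2^(1−C(7,2)) = 11068785/65536 ≈ 168.896255.


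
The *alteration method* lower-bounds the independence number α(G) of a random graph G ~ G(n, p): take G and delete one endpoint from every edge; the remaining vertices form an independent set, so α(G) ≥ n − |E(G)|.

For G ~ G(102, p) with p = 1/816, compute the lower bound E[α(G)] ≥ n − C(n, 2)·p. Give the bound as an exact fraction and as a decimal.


E[|E(G)|] = C(102, 2)·p = 5151 · (1/816) = 101/16.
E[α(G)] ≥ n − E[|E(G)|] = 102 − 101/16 = 1531/16.
Numerically: ≈ 95.688.
(This is only a lower bound; the true E[α(G)] may be larger.)

E[α(G)] ≥ 1531/16 ≈ 95.688.


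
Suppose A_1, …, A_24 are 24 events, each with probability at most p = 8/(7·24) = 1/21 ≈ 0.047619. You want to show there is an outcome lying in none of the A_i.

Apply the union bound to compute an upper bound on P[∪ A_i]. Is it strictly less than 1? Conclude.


Union bound: P[∪_{i=1}^{24} A_i] ≤ Σ_i P[A_i] ≤ 24·p = 24·(1/21) = 8/7.
Numerically: 8/7 ≈ 1.142857.
Is 8/7 < 1? NO.
Since the bound 8/7 is ≥ 1, the union bound is uninformative here; it does NOT by itself certify existence.

24·p = 8/7 ≈ 1.142857; existence NOT certified by the union bound.


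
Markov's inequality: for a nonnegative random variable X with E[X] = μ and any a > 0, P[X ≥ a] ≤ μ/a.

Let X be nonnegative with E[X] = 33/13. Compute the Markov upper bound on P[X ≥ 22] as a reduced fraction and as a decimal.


μ = E[X] = 33/13, a = 22.
Markov: P[X ≥ 22] ≤ μ/a = (33/13)/22 = 3/26.
Numerically: ≈ 0.115385.
(Since a = 22 > μ = 2.538462, the bound 3/26 is < 1 and informative.)

P[X ≥ 22] ≤ 3/26 ≈ 0.115385.


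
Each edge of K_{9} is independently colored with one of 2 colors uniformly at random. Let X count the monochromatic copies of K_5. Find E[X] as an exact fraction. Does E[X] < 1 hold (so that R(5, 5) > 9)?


E[X] = C(9, 5) · 2^{1 − 10} = 126 · 2^{−9} = 126/512.
As a reduced fraction: E[X] = 63/256 ≈ 0.24609.
Is E[X] < 1? YES.
Since E[X] < 1, there exists a 2-coloring of K_{9} with no monochromatic K_5; hence R(5, 5) > 9.

E[X] = 63/256 ≈ 0.24609; E[X] < 1, so R(5, 5) > 9.


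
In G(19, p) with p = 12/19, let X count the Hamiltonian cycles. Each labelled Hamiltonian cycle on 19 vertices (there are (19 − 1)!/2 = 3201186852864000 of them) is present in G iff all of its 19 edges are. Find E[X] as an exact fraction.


K_19 has (19 − 1)!/2 = 3201186852864000 labelled Hamiltonian cycles.
For each such Hamiltonian cycle H, let X_H = 1 if all 19 edges of H are present in G. Then P[X_H = 1] = p^{19} = (12/19)^{19} = 319479999370622926848/1978419655660313589123979.
By linearity: E[X] = Σ_H E[X_H] = 3201186852864000 · p^{19} = 3201186852864000 · 319479999370622926848/1978419655660313589123979 = 1022715173738237107931793611292672000/1978419655660313589123979.
Numerically: E[X] ≈ 5.169e+11.

E[X] = 3201186852864000 · (12/19)^{19} = 1022715173738237107931793611292672000/1978419655660313589123979 ≈ 5.169e+11.
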